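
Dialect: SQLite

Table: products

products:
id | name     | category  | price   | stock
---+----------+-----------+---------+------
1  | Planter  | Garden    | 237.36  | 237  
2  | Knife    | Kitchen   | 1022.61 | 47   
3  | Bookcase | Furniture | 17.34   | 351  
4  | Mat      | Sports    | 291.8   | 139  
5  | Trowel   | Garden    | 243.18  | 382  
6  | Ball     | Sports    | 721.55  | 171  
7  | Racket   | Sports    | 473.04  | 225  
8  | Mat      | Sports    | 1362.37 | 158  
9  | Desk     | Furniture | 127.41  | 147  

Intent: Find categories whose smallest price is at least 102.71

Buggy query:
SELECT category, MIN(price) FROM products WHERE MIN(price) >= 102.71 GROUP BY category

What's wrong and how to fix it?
Bug: MIN() in WHERE is a misuse of aggregate

Fix: Use HAVING for the per-group MIN condition

Corrected query:
SELECT category, MIN(price) FROM products GROUP BY category HAVING MIN(price) >= 102.71

Result:
category | MIN(price)
---------+-----------
Garden   | 237.36    
Kitchen  | 1022.61   
Sports   | 291.8     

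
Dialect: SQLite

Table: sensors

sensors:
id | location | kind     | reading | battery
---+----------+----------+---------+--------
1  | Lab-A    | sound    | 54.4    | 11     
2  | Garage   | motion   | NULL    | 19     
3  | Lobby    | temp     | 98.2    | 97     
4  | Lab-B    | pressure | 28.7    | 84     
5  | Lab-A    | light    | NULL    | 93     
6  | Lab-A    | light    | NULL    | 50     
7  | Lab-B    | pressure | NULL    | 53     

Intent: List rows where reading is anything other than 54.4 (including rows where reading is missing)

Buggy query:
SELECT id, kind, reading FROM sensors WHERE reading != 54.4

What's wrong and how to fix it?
Bug: 'reading != 54.4' is unknown when reading is NULL, so NULL rows are silently excluded

Fix: Handle NULL separately with IS NULL alongside the inequality

Corrected query:
SELECT id, kind, reading FROM sensors WHERE reading != 54.4 OR reading IS NULL

Result:
id | kind     | reading
---+----------+--------
2  | motion   | NULL   
3  | temp     | 98.2   
4  | pressure | 28.7   
5  | light    | NULL   
6  | light    | NULL   
7  | pressure | NULL   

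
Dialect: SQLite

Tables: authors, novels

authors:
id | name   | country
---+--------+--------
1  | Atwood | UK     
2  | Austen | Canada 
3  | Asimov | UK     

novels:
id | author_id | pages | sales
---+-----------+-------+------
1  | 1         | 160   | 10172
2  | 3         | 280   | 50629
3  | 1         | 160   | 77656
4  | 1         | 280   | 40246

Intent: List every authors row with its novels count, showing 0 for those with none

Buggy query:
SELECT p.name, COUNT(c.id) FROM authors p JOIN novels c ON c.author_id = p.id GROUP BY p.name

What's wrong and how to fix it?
Bug: INNER JOIN drops authors rows that have no matching novels rows

Fix: Use LEFT JOIN so parents without children still appear (COUNT(c.id) gives 0)

Corrected query:
SELECT p.name, COUNT(c.id) FROM authors p LEFT JOIN novels c ON c.author_id = p.id GROUP BY p.name

Result:
name   | COUNT(c.id)
-------+------------
Asimov | 1          
Atwood | 3          
Austen | 0          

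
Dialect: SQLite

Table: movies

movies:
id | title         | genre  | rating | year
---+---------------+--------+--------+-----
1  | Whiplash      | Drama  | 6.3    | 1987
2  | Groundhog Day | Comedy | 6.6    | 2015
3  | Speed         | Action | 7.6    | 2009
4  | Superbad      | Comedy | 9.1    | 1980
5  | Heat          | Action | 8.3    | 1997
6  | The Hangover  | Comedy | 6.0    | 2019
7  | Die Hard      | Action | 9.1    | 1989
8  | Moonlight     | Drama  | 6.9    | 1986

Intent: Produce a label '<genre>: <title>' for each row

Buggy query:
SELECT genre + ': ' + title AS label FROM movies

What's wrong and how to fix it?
Bug: '+' is numeric addition; on text columns SQLite converts them to 0 instead of concatenating

Fix: Replace + with || to concatenate text

Corrected query:
SELECT genre || ': ' || title AS label FROM movies

Result:
label                
---------------------
Drama: Whiplash      
Comedy: Groundhog Day
Action: Speed        
Comedy: Superbad     
Action: Heat         
Comedy: The Hangover 
Action: Die Hard     
Drama: Moonlight     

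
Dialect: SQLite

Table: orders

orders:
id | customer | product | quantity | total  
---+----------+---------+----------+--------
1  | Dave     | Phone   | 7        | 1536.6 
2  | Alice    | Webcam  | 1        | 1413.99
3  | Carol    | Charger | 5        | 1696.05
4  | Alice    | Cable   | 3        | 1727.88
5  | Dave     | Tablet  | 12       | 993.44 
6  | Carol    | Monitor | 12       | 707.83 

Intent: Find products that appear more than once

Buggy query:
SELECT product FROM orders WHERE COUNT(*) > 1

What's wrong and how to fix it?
Bug: COUNT(*) is an aggregate and cannot be used in WHERE

Fix: GROUP BY product, then filter groups with HAVING COUNT(*) > 1

Corrected query:
SELECT product FROM orders GROUP BY product HAVING COUNT(*) > 1

Result:
(no rows)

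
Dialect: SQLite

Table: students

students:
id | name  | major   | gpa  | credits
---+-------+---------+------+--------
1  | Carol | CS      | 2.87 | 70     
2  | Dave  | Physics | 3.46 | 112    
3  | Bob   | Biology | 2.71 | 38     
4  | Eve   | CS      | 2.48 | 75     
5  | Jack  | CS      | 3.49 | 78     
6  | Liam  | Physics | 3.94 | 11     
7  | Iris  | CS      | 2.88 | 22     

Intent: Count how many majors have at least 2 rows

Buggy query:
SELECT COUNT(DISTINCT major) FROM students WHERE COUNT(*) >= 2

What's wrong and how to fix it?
Bug: COUNT(*) cannot appear in WHERE; the per-group count doesn't exist yet

Fix: Group first with HAVING COUNT(*) >= 2, then COUNT the resulting groups

Corrected query:
SELECT COUNT(*) FROM (SELECT major FROM students GROUP BY major HAVING COUNT(*) >= 2)

Result:
COUNT(*)
--------
2       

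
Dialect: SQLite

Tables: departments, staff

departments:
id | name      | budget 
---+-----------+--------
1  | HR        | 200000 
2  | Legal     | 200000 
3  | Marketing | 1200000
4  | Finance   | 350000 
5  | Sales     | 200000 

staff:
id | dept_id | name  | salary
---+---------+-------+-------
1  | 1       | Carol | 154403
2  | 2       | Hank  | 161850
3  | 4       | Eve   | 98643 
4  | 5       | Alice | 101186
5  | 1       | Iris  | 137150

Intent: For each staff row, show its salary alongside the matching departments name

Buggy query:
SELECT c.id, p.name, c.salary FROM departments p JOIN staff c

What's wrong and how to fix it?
Bug: Missing join condition: each staff row is matched to all departments rows instead of just its own

Fix: Specify the join condition linking the foreign key to the parent id

Corrected query:
SELECT c.id, p.name, c.salary FROM departments p JOIN staff c ON c.dept_id = p.id

Result:
id | name    | salary
---+---------+-------
1  | HR      | 154403
2  | Legal   | 161850
3  | Finance | 98643 
4  | Sales   | 101186
5  | HR      | 137150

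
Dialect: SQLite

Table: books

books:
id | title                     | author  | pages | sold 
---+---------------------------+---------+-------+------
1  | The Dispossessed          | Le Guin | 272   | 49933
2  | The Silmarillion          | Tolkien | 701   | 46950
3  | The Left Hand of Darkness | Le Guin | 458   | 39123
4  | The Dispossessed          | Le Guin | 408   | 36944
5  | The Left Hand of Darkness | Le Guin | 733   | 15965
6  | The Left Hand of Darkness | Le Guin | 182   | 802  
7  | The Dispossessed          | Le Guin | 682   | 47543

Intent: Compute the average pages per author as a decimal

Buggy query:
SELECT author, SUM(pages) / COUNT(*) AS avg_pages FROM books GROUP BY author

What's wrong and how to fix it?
Bug: SUM(pages) and COUNT(*) are both integers; the division truncates the fractional part

Fix: Multiply by 1.0 (or CAST to REAL) to force floating-point division

Corrected query:
SELECT author, SUM(pages) * 1.0 / COUNT(*) AS avg_pages FROM books GROUP BY author

Result:
author  | avg_pages 
--------+-----------
Le Guin | 455.833333
Tolkien | 701       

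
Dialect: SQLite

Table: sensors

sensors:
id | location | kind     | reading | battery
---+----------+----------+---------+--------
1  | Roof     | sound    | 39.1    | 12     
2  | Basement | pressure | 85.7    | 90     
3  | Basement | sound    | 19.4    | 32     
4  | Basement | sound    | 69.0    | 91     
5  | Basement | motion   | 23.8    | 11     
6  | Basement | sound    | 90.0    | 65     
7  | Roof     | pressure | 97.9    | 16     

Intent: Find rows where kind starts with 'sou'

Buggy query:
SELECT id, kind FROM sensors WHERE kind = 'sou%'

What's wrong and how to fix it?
Bug: Wildcards only work with LIKE; '=' treats '%' as a literal character

Fix: Use LIKE for wildcard pattern matching

Corrected query:
SELECT id, kind FROM sensors WHERE kind LIKE 'sou%'

Result:
id | kind 
---+------
1  | sound
3  | sound
4  | sound
6  | sound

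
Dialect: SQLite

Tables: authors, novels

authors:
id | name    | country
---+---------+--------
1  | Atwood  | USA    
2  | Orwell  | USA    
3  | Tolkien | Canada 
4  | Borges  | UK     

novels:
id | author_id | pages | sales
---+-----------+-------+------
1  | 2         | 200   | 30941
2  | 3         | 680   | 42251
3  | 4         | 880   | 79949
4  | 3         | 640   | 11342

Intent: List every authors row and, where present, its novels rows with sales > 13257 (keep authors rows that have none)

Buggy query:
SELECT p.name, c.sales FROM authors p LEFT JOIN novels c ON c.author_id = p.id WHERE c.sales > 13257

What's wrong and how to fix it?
Bug: A WHERE condition on the right-hand table after LEFT JOIN drops unmatched parents

Fix: Move the right-table condition into the ON clause so unmatched parents are kept

Corrected query:
SELECT p.name, c.sales FROM authors p LEFT JOIN novels c ON c.author_id = p.id AND c.sales > 13257

Result:
name    | sales
--------+------
Atwood  | NULL 
Orwell  | 30941
Tolkien | 42251
Borges  | 79949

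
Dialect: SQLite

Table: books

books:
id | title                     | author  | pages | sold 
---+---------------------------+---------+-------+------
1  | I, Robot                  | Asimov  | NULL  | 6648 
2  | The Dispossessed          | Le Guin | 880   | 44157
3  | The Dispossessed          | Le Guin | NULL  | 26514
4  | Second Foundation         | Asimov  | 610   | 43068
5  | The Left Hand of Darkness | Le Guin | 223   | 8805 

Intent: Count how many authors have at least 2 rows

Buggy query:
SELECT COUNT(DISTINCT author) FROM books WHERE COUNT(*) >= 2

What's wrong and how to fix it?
Bug: COUNT(*) cannot appear in WHERE; the per-group count doesn't exist yet

Fix: Use a subquery that GROUPs and filters with HAVING, then count its rows

Corrected query:
SELECT COUNT(*) FROM (SELECT author FROM books GROUP BY author HAVING COUNT(*) >= 2)

Result:
COUNT(*)
--------
2       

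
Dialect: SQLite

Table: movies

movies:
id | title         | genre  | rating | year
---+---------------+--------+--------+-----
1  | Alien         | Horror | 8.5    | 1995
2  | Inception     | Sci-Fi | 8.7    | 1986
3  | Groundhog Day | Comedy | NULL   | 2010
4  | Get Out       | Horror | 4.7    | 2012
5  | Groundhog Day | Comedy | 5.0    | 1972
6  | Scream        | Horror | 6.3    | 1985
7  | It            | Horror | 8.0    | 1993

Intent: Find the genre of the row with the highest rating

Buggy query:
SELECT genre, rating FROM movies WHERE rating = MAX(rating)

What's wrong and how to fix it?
Bug: WHERE is evaluated per row; an aggregate over the whole table isn't defined there

Fix: Wrap MAX in a scalar subquery so WHERE compares against a single value

Corrected query:
SELECT genre, rating FROM movies WHERE rating = (SELECT MAX(rating) FROM movies)

Result:
genre  | rating
-------+-------
Sci-Fi | 8.7   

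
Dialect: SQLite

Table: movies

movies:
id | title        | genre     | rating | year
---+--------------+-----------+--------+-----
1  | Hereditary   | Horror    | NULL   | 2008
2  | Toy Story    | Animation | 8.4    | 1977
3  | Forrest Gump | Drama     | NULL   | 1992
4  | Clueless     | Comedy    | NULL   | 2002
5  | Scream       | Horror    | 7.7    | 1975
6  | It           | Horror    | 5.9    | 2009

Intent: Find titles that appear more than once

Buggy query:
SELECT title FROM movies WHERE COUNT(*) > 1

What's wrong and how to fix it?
Bug: COUNT(*) is an aggregate and cannot be used in WHERE

Fix: GROUP BY title, then filter groups with HAVING COUNT(*) > 1

Corrected query:
SELECT title FROM movies GROUP BY title HAVING COUNT(*) > 1

Result:
(no rows)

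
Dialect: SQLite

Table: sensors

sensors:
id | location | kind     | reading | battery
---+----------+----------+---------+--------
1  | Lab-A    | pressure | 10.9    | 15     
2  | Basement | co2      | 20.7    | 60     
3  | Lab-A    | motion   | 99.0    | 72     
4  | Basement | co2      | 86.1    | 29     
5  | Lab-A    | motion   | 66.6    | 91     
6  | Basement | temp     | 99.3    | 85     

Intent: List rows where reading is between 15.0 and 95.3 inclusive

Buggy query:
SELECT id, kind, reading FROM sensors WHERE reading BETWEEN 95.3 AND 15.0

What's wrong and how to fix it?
Bug: BETWEEN expects the lower bound first; with 95.3 AND 15.0 the range is empty

Fix: Swap the bounds so the smaller value comes first

Corrected query:
SELECT id, kind, reading FROM sensors WHERE reading BETWEEN 15.0 AND 95.3

Result:
id | kind   | reading
---+--------+--------
2  | co2    | 20.7   
4  | co2    | 86.1   
5  | motion | 66.6   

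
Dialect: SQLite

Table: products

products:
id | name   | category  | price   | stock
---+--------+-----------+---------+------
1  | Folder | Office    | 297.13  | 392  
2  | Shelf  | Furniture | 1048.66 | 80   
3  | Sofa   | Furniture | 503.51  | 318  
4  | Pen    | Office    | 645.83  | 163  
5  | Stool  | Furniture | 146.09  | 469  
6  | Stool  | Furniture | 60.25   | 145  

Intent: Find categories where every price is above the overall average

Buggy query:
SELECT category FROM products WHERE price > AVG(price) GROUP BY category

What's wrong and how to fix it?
Bug: WHERE evaluates per row before aggregation, so AVG() is unavailable

Fix: Use a subquery for AVG and a HAVING MIN(...) filter so the condition holds for every row in the group

Corrected query:
SELECT category FROM products GROUP BY category HAVING MIN(price) > (SELECT AVG(price) FROM products)

Result:
(no rows)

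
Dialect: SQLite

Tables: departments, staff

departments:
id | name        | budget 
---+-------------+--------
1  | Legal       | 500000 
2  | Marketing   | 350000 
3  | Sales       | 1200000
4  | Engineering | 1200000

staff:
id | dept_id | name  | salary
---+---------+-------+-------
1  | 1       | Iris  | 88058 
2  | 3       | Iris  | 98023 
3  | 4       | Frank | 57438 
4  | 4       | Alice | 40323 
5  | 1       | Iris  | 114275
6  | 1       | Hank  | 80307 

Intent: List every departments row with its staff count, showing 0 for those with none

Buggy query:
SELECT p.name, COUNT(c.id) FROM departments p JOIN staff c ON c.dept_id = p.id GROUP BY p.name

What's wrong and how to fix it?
Bug: INNER JOIN drops departments rows that have no matching staff rows

Fix: Switch to LEFT JOIN to retain unmatched parent rows

Corrected query:
SELECT p.name, COUNT(c.id) FROM departments p LEFT JOIN staff c ON c.dept_id = p.id GROUP BY p.name

Result:
name        | COUNT(c.id)
------------+------------
Engineering | 2          
Legal       | 3          
Marketing   | 0          
Sales       | 1          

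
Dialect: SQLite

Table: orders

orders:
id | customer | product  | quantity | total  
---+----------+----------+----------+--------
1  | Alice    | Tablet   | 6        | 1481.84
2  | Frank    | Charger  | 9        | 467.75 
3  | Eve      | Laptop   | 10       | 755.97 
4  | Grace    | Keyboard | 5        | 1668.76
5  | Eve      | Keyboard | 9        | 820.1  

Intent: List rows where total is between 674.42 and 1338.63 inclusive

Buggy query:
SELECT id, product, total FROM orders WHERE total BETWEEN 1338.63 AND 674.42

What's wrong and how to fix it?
Bug: The bounds are reversed; BETWEEN a AND b requires a <= b to match anything

Fix: Write BETWEEN 674.42 AND 1338.63

Corrected query:
SELECT id, product, total FROM orders WHERE total BETWEEN 674.42 AND 1338.63

Result:
id | product  | total 
---+----------+-------
3  | Laptop   | 755.97
5  | Keyboard | 820.1 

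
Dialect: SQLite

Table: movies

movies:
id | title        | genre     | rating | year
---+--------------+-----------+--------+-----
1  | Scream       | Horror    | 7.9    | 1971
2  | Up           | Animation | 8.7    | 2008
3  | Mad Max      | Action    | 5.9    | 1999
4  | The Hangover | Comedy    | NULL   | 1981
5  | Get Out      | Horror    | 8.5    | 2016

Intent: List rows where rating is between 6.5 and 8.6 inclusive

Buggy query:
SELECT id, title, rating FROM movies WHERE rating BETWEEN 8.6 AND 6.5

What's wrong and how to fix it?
Bug: BETWEEN expects the lower bound first; with 8.6 AND 6.5 the range is empty

Fix: Swap the bounds so the smaller value comes first

Corrected query:
SELECT id, title, rating FROM movies WHERE rating BETWEEN 6.5 AND 8.6

Result:
id | title   | rating
---+---------+-------
1  | Scream  | 7.9   
5  | Get Out | 8.5   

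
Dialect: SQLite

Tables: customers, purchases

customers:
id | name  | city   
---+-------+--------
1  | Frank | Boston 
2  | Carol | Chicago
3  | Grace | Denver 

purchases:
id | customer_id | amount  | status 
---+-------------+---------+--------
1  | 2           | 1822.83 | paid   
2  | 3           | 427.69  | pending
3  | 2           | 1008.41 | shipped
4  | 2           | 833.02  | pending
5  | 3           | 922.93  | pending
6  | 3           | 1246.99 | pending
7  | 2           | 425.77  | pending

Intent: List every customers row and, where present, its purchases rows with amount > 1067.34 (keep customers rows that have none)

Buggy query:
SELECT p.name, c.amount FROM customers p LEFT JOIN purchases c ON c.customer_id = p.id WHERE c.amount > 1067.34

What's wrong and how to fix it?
Bug: Filtering c.amount in WHERE discards the NULL rows produced by LEFT JOIN, turning it into an inner join

Fix: Move the right-table condition into the ON clause so unmatched parents are kept

Corrected query:
SELECT p.name, c.amount FROM customers p LEFT JOIN purchases c ON c.customer_id = p.id AND c.amount > 1067.34

Result:
name  | amount 
------+--------
Frank | NULL   
Carol | 1822.83
Grace | 1246.99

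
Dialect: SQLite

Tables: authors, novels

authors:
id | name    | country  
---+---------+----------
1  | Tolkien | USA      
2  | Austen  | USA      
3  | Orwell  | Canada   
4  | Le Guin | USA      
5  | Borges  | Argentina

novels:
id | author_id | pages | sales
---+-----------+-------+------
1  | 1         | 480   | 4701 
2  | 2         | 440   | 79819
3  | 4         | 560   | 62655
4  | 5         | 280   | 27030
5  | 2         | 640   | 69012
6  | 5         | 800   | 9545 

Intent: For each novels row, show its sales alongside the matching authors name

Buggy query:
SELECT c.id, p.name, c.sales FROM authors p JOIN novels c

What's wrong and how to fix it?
Bug: Missing join condition: each novels row is matched to all authors rows instead of just its own

Fix: Add ON c.author_id = p.id to the JOIN

Corrected query:
SELECT c.id, p.name, c.sales FROM authors p JOIN novels c ON c.author_id = p.id

Result:
id | name    | sales
---+---------+------
1  | Tolkien | 4701 
2  | Austen  | 79819
3  | Le Guin | 62655
4  | Borges  | 27030
5  | Austen  | 69012
6  | Borges  | 9545 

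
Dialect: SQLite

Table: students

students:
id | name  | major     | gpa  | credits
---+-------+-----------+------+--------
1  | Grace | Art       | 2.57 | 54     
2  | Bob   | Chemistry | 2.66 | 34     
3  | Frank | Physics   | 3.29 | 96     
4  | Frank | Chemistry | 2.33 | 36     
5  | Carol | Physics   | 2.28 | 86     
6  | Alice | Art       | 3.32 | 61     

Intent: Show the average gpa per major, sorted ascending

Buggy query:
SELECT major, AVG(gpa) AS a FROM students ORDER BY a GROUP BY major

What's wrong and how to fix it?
Bug: ORDER BY appears before GROUP BY; SQL clause order requires GROUP BY first

Fix: Move ORDER BY to the end, after GROUP BY

Corrected query:
SELECT major, AVG(gpa) AS a FROM students GROUP BY major ORDER BY a

Result:
major     | a    
----------+------
Chemistry | 2.495
Physics   | 2.785
Art       | 2.945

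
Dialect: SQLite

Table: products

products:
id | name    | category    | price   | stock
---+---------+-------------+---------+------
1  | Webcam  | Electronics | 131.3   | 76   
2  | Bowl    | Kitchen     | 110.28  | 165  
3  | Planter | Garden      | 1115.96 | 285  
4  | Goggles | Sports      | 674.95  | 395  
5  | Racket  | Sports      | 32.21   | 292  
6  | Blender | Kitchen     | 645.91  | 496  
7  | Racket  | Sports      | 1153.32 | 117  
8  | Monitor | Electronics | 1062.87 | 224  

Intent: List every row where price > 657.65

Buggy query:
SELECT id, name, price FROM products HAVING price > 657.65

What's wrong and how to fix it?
Bug: This is a non-aggregate query (no GROUP BY, no aggregates), so in SQLite the HAVING clause is invalid here; a row-level condition belongs in WHERE

Fix: Replace HAVING with WHERE since the condition applies to individual rows

Corrected query:
SELECT id, name, price FROM products WHERE price > 657.65

Result:
id | name    | price  
---+---------+--------
3  | Planter | 1115.96
4  | Goggles | 674.95 
7  | Racket  | 1153.32
8  | Monitor | 1062.87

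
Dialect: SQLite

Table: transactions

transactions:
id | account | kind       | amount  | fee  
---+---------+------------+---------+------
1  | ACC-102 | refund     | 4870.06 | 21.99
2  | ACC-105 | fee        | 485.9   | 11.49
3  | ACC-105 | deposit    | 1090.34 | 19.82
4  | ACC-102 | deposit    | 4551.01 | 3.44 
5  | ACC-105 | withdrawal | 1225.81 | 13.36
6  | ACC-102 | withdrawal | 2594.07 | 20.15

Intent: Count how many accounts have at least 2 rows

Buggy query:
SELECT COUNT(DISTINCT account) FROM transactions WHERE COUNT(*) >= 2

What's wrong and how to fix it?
Bug: WHERE filters individual rows, not groups, so a group-level COUNT is invalid there

Fix: Use a subquery that GROUPs and filters with HAVING, then count its rows

Corrected query:
SELECT COUNT(*) FROM (SELECT account FROM transactions GROUP BY account HAVING COUNT(*) >= 2)

Result:
COUNT(*)
--------
2       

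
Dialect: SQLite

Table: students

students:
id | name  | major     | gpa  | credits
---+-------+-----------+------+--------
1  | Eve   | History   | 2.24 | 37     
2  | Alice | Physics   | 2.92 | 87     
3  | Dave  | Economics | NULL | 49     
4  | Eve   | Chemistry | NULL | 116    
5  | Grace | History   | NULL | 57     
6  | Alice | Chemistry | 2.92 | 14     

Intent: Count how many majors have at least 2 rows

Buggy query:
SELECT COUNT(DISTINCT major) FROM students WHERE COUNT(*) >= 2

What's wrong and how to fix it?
Bug: COUNT(*) cannot appear in WHERE; the per-group count doesn't exist yet

Fix: Group first with HAVING COUNT(*) >= 2, then COUNT the resulting groups

Corrected query:
SELECT COUNT(*) FROM (SELECT major FROM students GROUP BY major HAVING COUNT(*) >= 2)

Result:
COUNT(*)
--------
2       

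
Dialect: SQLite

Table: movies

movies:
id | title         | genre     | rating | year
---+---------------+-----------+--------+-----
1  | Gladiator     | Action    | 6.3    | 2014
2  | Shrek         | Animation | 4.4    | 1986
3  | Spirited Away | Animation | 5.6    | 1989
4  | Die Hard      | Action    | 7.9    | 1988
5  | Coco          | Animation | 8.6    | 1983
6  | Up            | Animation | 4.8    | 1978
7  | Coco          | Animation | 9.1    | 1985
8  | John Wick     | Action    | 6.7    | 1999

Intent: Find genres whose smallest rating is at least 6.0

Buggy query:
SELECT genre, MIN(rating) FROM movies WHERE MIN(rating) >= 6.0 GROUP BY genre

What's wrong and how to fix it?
Bug: Aggregates like MIN are computed per group after WHERE runs

Fix: Replace WHERE with HAVING after the GROUP BY

Corrected query:
SELECT genre, MIN(rating) FROM movies GROUP BY genre HAVING MIN(rating) >= 6.0

Result:
genre  | MIN(rating)
-------+------------
Action | 6.3        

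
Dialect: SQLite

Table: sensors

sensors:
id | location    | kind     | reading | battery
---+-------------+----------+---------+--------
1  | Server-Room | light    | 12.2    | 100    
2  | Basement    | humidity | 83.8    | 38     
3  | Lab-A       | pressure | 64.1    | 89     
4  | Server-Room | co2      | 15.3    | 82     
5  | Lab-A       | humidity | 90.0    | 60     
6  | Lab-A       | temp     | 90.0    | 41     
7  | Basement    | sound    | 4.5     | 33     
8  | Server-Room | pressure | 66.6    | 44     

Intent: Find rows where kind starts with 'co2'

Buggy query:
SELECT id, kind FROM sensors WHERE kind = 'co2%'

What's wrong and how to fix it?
Bug: Wildcards only work with LIKE; '=' treats '%' as a literal character

Fix: Use LIKE for wildcard pattern matching

Corrected query:
SELECT id, kind FROM sensors WHERE kind LIKE 'co2%'

Result:
id | kind
---+-----
4  | co2 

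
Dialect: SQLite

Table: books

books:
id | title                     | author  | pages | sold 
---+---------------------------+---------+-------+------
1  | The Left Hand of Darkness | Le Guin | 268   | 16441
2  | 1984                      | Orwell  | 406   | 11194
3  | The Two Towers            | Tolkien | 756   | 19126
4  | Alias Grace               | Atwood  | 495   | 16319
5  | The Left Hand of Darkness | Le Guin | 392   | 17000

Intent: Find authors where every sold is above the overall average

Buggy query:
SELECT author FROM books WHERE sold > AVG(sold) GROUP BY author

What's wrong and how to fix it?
Bug: WHERE evaluates per row before aggregation, so AVG() is unavailable

Fix: Use a subquery for AVG and a HAVING MIN(...) filter so the condition holds for every row in the group

Corrected query:
SELECT author FROM books GROUP BY author HAVING MIN(sold) > (SELECT AVG(sold) FROM books)

Result:
author 
-------
Atwood 
Le Guin
Tolkien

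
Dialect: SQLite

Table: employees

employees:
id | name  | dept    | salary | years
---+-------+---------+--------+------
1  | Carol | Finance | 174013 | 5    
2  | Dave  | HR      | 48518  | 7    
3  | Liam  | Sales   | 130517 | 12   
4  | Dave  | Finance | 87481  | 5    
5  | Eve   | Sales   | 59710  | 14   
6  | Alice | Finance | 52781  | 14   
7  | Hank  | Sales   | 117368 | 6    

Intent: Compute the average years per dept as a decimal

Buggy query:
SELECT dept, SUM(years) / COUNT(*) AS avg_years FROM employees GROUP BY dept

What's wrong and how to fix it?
Bug: SUM(years) and COUNT(*) are both integers; the division truncates the fractional part

Fix: Cast one side to REAL so the division keeps the fractional part

Corrected query:
SELECT dept, SUM(years) * 1.0 / COUNT(*) AS avg_years FROM employees GROUP BY dept

Result:
dept    | avg_years
--------+----------
Finance | 8        
HR      | 7        
Sales   | 10.666667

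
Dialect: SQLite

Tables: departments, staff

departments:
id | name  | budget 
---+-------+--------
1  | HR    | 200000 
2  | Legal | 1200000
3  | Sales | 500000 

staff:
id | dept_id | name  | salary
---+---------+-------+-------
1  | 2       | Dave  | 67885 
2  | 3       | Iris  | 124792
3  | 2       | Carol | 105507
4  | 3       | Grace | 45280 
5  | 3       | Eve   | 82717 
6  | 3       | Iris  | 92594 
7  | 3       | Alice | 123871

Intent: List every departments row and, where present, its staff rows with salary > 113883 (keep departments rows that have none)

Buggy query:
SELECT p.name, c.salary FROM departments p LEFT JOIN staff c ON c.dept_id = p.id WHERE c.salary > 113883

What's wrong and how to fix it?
Bug: Filtering c.salary in WHERE discards the NULL rows produced by LEFT JOIN, turning it into an inner join

Fix: Put 'c.salary > 113883' in the JOIN's ON clause instead of WHERE

Corrected query:
SELECT p.name, c.salary FROM departments p LEFT JOIN staff c ON c.dept_id = p.id AND c.salary > 113883

Result:
name  | salary
------+-------
HR    | NULL  
Legal | NULL  
Sales | 123871
Sales | 124792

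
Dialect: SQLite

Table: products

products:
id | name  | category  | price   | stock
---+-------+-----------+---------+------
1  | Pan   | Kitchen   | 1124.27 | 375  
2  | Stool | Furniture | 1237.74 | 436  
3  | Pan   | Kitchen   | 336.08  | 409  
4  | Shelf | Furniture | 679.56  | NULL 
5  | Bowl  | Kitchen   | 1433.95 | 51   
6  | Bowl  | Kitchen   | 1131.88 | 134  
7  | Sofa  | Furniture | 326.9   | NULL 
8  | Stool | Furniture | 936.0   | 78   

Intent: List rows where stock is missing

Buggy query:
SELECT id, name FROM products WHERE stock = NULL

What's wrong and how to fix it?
Bug: '= NULL' is always unknown in SQL three-valued logic, so no rows match

Fix: Use IS NULL to test for NULL

Corrected query:
SELECT id, name FROM products WHERE stock IS NULL

Result:
id | name 
---+------
4  | Shelf
7  | Sofa 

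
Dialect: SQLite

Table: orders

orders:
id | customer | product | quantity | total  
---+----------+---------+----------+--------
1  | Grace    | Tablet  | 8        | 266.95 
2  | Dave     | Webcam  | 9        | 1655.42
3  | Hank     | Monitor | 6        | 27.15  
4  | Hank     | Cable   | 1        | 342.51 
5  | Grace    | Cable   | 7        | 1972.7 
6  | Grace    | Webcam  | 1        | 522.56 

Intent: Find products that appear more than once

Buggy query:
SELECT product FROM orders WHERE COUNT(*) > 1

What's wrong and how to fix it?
Bug: COUNT(*) is an aggregate and cannot be used in WHERE

Fix: GROUP BY product, then filter groups with HAVING COUNT(*) > 1

Corrected query:
SELECT product FROM orders GROUP BY product HAVING COUNT(*) > 1

Result:
product
-------
Cable  
Webcam 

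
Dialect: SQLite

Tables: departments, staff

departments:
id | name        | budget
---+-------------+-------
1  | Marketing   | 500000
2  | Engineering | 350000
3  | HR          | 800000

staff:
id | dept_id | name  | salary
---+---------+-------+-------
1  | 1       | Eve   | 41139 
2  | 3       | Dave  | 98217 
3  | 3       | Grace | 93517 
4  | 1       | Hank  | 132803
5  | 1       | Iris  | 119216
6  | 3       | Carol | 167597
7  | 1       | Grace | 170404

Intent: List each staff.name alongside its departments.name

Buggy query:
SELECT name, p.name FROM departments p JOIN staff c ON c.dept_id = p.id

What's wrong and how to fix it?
Bug: Both tables have a 'name' column; the unqualified reference is ambiguous

Fix: Qualify the column with its table alias (c.name)

Corrected query:
SELECT c.name, p.name FROM departments p JOIN staff c ON c.dept_id = p.id

Result:
name  | name     
------+----------
Eve   | Marketing
Dave  | HR       
Grace | HR       
Hank  | Marketing
Iris  | Marketing
Carol | HR       
Grace | Marketing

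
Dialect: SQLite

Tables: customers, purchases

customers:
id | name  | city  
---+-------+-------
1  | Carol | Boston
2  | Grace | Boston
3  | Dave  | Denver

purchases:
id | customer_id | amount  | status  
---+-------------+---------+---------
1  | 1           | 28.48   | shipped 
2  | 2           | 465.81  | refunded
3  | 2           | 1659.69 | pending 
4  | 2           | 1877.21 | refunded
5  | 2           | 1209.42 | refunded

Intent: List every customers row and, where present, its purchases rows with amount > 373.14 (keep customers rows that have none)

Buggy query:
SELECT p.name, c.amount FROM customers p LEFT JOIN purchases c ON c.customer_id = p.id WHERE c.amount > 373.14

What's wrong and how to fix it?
Bug: Filtering c.amount in WHERE discards the NULL rows produced by LEFT JOIN, turning it into an inner join

Fix: Put 'c.amount > 373.14' in the JOIN's ON clause instead of WHERE

Corrected query:
SELECT p.name, c.amount FROM customers p LEFT JOIN purchases c ON c.customer_id = p.id AND c.amount > 373.14

Result:
name  | amount 
------+--------
Carol | NULL   
Grace | 465.81 
Grace | 1209.42
Grace | 1659.69
Grace | 1877.21
Dave  | NULL   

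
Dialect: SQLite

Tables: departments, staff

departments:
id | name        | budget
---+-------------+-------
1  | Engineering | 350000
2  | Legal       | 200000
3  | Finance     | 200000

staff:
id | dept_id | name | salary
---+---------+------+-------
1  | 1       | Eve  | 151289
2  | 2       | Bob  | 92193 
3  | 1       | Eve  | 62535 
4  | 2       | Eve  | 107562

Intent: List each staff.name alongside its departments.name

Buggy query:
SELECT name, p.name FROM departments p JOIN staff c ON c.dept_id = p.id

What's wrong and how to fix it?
Bug: Both tables have a 'name' column; the unqualified reference is ambiguous

Fix: Prefix ambiguous columns with the table alias

Corrected query:
SELECT c.name, p.name FROM departments p JOIN staff c ON c.dept_id = p.id

Result:
name | name       
-----+------------
Eve  | Engineering
Bob  | Legal      
Eve  | Engineering
Eve  | Legal      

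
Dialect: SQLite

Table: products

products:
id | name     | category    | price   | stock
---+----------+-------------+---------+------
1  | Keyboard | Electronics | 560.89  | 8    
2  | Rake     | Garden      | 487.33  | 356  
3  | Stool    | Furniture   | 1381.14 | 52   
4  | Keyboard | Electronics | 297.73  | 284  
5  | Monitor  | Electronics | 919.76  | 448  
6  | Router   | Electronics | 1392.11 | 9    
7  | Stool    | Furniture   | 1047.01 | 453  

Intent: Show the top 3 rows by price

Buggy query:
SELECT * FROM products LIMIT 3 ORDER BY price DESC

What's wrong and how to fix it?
Bug: LIMIT must come after ORDER BY

Fix: Sort with ORDER BY, then apply LIMIT

Corrected query:
SELECT * FROM products ORDER BY price DESC LIMIT 3

Result:
id | name   | category    | price   | stock
---+--------+-------------+---------+------
6  | Router | Electronics | 1392.11 | 9    
3  | Stool  | Furniture   | 1381.14 | 52   
7  | Stool  | Furniture   | 1047.01 | 453  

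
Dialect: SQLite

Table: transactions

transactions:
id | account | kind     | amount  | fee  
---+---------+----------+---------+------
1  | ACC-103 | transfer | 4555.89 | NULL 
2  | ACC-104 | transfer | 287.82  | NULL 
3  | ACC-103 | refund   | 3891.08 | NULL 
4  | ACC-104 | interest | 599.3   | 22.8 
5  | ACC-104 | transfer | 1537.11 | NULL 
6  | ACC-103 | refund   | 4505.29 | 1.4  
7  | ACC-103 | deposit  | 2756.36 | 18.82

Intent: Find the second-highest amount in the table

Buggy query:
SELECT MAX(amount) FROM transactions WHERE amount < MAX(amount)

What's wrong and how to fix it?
Bug: MAX(amount) on the right of the comparison is an aggregate-in-WHERE error

Fix: Put the inner MAX in a scalar subquery

Corrected query:
SELECT MAX(amount) FROM transactions WHERE amount < (SELECT MAX(amount) FROM transactions)

Result:
MAX(amount)
-----------
4505.29    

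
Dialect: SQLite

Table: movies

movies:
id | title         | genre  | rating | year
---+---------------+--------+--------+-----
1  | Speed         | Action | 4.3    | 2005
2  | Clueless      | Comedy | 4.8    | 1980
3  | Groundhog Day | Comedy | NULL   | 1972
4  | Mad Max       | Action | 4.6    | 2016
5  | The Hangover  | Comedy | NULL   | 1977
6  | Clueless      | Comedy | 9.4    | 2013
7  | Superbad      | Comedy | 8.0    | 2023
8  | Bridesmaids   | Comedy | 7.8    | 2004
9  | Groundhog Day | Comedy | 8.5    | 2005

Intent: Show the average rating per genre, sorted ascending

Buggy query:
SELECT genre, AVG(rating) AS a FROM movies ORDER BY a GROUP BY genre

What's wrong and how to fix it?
Bug: GROUP BY must precede ORDER BY

Fix: Reorder: SELECT … FROM … GROUP BY … ORDER BY …

Corrected query:
SELECT genre, AVG(rating) AS a FROM movies GROUP BY genre ORDER BY a

Result:
genre  | a   
-------+-----
Action | 4.45
Comedy | 7.7 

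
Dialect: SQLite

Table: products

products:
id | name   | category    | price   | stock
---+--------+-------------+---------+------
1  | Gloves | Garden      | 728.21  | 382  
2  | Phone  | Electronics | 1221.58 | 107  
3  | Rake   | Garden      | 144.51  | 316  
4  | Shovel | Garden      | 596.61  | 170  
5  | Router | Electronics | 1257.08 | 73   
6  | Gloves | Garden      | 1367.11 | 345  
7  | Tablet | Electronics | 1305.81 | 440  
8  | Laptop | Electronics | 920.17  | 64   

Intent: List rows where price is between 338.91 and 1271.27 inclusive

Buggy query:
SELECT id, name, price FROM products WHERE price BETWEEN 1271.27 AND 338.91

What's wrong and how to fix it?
Bug: The bounds are reversed; BETWEEN a AND b requires a <= b to match anything

Fix: Write BETWEEN 338.91 AND 1271.27

Corrected query:
SELECT id, name, price FROM products WHERE price BETWEEN 338.91 AND 1271.27

Result:
id | name   | price  
---+--------+--------
1  | Gloves | 728.21 
2  | Phone  | 1221.58
4  | Shovel | 596.61 
5  | Router | 1257.08
8  | Laptop | 920.17 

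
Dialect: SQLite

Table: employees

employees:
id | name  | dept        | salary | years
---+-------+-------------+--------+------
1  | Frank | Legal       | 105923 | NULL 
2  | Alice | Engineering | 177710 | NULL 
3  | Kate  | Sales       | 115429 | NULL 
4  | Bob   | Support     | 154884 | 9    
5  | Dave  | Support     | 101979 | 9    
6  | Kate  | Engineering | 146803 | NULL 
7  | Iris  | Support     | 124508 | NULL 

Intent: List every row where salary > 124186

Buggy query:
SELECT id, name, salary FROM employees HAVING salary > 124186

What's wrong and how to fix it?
Bug: This is a non-aggregate query (no GROUP BY, no aggregates), so in SQLite the HAVING clause is invalid here; a row-level condition belongs in WHERE

Fix: Use WHERE for row-level filtering

Corrected query:
SELECT id, name, salary FROM employees WHERE salary > 124186

Result:
id | name  | salary
---+-------+-------
2  | Alice | 177710
4  | Bob   | 154884
6  | Kate  | 146803
7  | Iris  | 124508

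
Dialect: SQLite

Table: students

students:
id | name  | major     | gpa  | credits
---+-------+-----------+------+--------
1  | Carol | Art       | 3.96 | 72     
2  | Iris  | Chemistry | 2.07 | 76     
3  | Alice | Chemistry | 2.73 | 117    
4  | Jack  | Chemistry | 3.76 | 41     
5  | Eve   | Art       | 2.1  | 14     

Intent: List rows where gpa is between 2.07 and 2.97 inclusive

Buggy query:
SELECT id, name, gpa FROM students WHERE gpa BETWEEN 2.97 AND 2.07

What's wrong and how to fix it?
Bug: The bounds are reversed; BETWEEN a AND b requires a <= b to match anything

Fix: Write BETWEEN 2.07 AND 2.97

Corrected query:
SELECT id, name, gpa FROM students WHERE gpa BETWEEN 2.07 AND 2.97

Result:
id | name  | gpa 
---+-------+-----
2  | Iris  | 2.07
3  | Alice | 2.73
5  | Eve   | 2.1 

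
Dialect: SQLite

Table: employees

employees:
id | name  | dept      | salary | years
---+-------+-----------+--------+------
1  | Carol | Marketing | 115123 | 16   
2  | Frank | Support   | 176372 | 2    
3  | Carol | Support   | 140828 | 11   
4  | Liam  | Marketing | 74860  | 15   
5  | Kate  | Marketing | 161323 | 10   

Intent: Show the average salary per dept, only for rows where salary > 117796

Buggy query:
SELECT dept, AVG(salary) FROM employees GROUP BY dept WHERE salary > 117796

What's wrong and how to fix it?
Bug: WHERE cannot follow GROUP BY

Fix: Move the WHERE clause before GROUP BY

Corrected query:
SELECT dept, AVG(salary) FROM employees WHERE salary > 117796 GROUP BY dept

Result:
dept      | AVG(salary)
----------+------------
Marketing | 161323     
Support   | 158600     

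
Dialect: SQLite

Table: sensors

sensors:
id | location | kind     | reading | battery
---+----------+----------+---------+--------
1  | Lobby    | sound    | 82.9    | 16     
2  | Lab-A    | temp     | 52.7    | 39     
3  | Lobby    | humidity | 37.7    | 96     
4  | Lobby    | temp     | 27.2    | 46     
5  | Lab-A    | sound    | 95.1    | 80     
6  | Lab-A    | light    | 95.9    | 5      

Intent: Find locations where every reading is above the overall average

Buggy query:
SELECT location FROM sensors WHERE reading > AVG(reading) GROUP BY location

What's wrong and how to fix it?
Bug: AVG() is an aggregate; it can't sit directly in WHERE

Fix: Use a subquery for AVG and a HAVING MIN(...) filter so the condition holds for every row in the group

Corrected query:
SELECT location FROM sensors GROUP BY location HAVING MIN(reading) > (SELECT AVG(reading) FROM sensors)

Result:
(no rows)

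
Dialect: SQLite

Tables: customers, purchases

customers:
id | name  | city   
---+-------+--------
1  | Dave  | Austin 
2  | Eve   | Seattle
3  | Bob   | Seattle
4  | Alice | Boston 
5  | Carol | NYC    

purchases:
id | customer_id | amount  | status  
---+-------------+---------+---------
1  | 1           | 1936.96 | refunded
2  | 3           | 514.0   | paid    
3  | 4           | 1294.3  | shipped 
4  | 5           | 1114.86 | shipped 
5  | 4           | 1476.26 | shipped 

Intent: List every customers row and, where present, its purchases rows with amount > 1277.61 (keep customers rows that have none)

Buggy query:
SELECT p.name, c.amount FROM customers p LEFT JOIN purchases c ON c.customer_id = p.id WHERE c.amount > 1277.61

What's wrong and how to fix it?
Bug: A WHERE condition on the right-hand table after LEFT JOIN drops unmatched parents

Fix: Put 'c.amount > 1277.61' in the JOIN's ON clause instead of WHERE

Corrected query:
SELECT p.name, c.amount FROM customers p LEFT JOIN purchases c ON c.customer_id = p.id AND c.amount > 1277.61

Result:
name  | amount 
------+--------
Dave  | 1936.96
Eve   | NULL   
Bob   | NULL   
Alice | 1294.3 
Alice | 1476.26
Carol | NULL   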